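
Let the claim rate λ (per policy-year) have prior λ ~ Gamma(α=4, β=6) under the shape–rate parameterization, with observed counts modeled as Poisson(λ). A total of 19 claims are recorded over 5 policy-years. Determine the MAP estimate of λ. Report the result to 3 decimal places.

Σxᵢ = 19, n = 5.
Posterior ∝ λ^3e^(−6λ) · λ^19e^(−5λ) = λ^22e^(−11λ), i.e. Gamma(shape=23, rate=11).
The mode of a Gamma(a, b) with a ≥ 1 (shape–rate) is (a−1)/b = 22/11 ≈ 2.000.

λ̂_MAP = 2.000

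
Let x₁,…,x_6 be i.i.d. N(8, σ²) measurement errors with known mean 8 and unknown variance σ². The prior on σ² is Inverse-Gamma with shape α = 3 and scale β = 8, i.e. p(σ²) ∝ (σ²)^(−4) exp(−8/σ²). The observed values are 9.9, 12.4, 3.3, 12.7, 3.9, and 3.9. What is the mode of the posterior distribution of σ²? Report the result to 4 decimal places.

σ̂²_MAP = 8.3407

Sum of squared deviations about the known mean: SS = (9.9−8)² + (12.4−8)² + (3.3−8)² + (12.7−8)² + (3.9−8)² + (3.9−8)² = 100.77.
The Normal likelihood contributes (σ²)^(−n/2) exp(−SS/(2σ²)), so the posterior is Inverse-Gamma(α + n/2, β + SS/2) = Inverse-Gamma(6, 58.385).
The mode of Inverse-Gamma(a, b) is b/(a+1) = 58.385/7 ≈ 8.3407.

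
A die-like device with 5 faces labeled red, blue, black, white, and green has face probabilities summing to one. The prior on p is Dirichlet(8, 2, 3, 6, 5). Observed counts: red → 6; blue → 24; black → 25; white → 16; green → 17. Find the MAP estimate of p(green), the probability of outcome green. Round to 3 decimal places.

MAP estimate of p(green) = 0.196

The posterior is Dirichlet(αᵢ + nᵢ) = Dirichlet(14, 26, 28, 22, 22).
For a Dirichlet(a₁,…,a_K) with all aᵢ > 1, the mode has j-th component (aⱼ − 1)/(Σaᵢ − K).
Here Σaᵢ = 112 and K = 5, so p(green) = (22 − 1)/(112 − 5) = 21/107 ≈ 0.196.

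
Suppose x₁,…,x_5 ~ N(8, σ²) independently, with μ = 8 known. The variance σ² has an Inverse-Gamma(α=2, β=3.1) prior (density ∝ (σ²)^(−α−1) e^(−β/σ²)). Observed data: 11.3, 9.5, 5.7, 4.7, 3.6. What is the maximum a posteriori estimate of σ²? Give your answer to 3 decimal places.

Sum of squared deviations about the known mean: SS = (11.3−8)² + (9.5−8)² + (5.7−8)² + (4.7−8)² + (3.6−8)² = 48.68.
The Normal likelihood contributes (σ²)^(−n/2) exp(−SS/(2σ²)), so the posterior is Inverse-Gamma(α + n/2, β + SS/2) = Inverse-Gamma(4.5, 27.44).
The mode of Inverse-Gamma(a, b) is b/(a+1) = 27.44/5.5 ≈ 4.989.

σ̂²_MAP = 4.989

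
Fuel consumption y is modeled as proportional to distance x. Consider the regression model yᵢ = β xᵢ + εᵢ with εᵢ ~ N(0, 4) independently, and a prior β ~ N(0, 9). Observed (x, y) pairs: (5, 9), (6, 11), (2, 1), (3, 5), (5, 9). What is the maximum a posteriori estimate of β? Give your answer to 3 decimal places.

log p(β | y) = −Σ(yᵢ − βxᵢ)²/(2·4) − β²/(2·9) + const.
Setting the derivative to zero: Σxᵢ(yᵢ − βxᵢ)/4 − β/9 = 0, so β = Σxᵢyᵢ / (Σxᵢ² + σ²/τ²).
Σxᵢyᵢ = 5·9 + 6·11 + 2·1 + 3·5 + 5·9 = 173; Σxᵢ² = 99; σ²/τ² = 4/9.
β̂_MAP = 173 / (99 + 4/9) = 173/(895/9) = 1557/895 ≈ 1.740.

β̂_MAP = 1.740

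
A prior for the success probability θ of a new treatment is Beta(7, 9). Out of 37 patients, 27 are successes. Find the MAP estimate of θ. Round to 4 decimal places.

θ̂_MAP = 0.6471

Prior: Beta(7, 9).
Data: 27 successes in 37 trials. The binomial likelihood contributes θ^27(1−θ)^10, so the posterior is Beta(7+27, 9+10) = Beta(34, 19).
For Beta(a, b) with a, b > 1 the mode is (a−1)/(a+b−2) = 33/51 ≈ 0.6471.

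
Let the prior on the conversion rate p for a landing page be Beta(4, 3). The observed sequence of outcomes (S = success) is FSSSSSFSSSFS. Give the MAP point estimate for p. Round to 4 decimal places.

p̂_MAP = 0.7059

Prior: Beta(4, 3).
Data: 9 successes in 12 trials (from the sequence). The binomial likelihood contributes p^9(1−p)^3, so the posterior is Beta(4+9, 3+3) = Beta(13, 6).
For Beta(a, b) with a, b > 1 the mode is (a−1)/(a+b−2) = 12/17 ≈ 0.7059.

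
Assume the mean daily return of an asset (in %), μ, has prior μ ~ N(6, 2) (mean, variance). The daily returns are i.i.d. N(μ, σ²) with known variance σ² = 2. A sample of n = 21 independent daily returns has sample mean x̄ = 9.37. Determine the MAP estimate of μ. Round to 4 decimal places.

μ̂_MAP = 9.2168

n = 21, x̄ = 9.37.
For a Normal prior and Normal likelihood with known variance, the posterior is Normal; its mode equals its mean, the precision-weighted average.
Prior precision 1/σ₀² = 1/2 = 0.5; data precision n/σ² = 21/2 = 10.5.
μ̂ = (0.5·6 + 10.5·9.37) / (0.5 + 10.5) = 101.385/11 = 20277/2200 ≈ 9.2168.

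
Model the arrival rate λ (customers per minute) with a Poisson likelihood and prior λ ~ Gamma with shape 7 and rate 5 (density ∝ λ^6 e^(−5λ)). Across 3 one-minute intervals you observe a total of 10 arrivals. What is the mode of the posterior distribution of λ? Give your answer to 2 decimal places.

λ̂_MAP = 2.00

Σxᵢ = 10, n = 3.
Posterior ∝ λ^6e^(−5λ) · λ^10e^(−3λ) = λ^16e^(−8λ), i.e. Gamma(shape=17, rate=8).
The mode of a Gamma(a, b) with a ≥ 1 (shape–rate) is (a−1)/b = 16/8 ≈ 2.00.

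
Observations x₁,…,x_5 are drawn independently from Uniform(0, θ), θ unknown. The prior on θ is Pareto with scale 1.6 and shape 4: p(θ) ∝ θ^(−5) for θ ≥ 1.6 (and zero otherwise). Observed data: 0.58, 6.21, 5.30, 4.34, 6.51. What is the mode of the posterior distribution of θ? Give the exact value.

The Uniform(0, θ) likelihood is θ^(−n) for θ ≥ max(xᵢ), zero otherwise. Here max(xᵢ) = 6.51.
Posterior ∝ θ^(−5) · θ^(−5) = θ^(−10) on θ ≥ max(1.6, 6.51) = 6.51.
This density is strictly decreasing in θ, so the posterior mode lies at the lower boundary of the support.

θ̂_MAP = 6.51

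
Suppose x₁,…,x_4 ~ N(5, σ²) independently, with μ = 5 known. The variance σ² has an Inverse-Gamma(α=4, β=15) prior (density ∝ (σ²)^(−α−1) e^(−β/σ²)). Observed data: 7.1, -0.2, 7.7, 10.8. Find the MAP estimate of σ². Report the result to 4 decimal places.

Sum of squared deviations about the known mean: SS = (7.1−5)² + (-0.2−5)² + (7.7−5)² + (10.8−5)² = 72.38.
The Normal likelihood contributes (σ²)^(−n/2) exp(−SS/(2σ²)), so the posterior is Inverse-Gamma(α + n/2, β + SS/2) = Inverse-Gamma(6, 51.19).
The mode of Inverse-Gamma(a, b) is b/(a+1) = 51.19/7 ≈ 7.3129.

σ̂²_MAP = 7.3129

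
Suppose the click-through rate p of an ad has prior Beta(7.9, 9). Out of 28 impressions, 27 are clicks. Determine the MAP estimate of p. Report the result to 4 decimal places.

Prior: Beta(7.9, 9).
Data: 27 successes in 28 trials. The binomial likelihood contributes p^27(1−p)^1, so the posterior is Beta(7.9+27, 9+1) = Beta(34.9, 10).
For Beta(a, b) with a, b > 1 the mode is (a−1)/(a+b−2) = 33.9/42.9 ≈ 0.7902.

p̂_MAP = 0.7902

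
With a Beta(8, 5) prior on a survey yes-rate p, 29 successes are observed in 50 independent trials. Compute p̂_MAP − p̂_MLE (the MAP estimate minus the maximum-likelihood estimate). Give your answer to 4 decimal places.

Posterior is Beta(37, 26); MAP = (37−1)/(63−2) = 36/61 ≈ 0.59016.
MLE ignores the prior: p̂_MLE = k/n = 29/50 ≈ 0.58000.
Difference = 36/61 − 29/50 = 31/3050 ≈ 0.0102.

MAP − MLE = 0.0102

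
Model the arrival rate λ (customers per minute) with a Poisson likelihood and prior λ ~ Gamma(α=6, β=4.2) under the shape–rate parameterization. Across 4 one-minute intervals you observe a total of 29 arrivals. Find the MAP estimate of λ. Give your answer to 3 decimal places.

Σxᵢ = 29, n = 4.
Posterior ∝ λ^5e^(−4.2λ) · λ^29e^(−4λ) = λ^34e^(−8.2λ), i.e. Gamma(shape=35, rate=8.2).
The mode of a Gamma(a, b) with a ≥ 1 (shape–rate) is (a−1)/b = 34/8.2 ≈ 4.146.

λ̂_MAP = 4.146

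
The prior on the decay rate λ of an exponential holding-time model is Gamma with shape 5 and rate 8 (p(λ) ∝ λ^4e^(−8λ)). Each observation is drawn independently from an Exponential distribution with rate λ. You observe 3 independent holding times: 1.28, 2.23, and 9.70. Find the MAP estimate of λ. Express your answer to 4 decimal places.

The Exponential(rate=λ) likelihood is ∝ λ^n e^(−λΣtᵢ). Here n = 3 and Σtᵢ = 1.28 + 2.23 + 9.70 = 13.21.
Posterior ∝ λ^4e^(−8λ) · λ^3e^(−13.21λ) = λ^7e^(−21.21λ), i.e. Gamma(8, 21.21).
Mode = (a−1)/b = 7/21.21 ≈ 0.3300.

λ̂_MAP = 0.3300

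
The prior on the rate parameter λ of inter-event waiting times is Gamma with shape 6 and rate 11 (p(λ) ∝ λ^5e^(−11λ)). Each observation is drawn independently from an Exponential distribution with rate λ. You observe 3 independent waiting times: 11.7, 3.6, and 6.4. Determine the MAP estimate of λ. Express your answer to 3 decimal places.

λ̂_MAP = 0.245

The Exponential(rate=λ) likelihood is ∝ λ^n e^(−λΣtᵢ). Here n = 3 and Σtᵢ = 11.7 + 3.6 + 6.4 = 21.7.
Posterior ∝ λ^5e^(−11λ) · λ^3e^(−21.7λ) = λ^8e^(−32.7λ), i.e. Gamma(9, 32.7).
Mode = (a−1)/b = 8/32.7 ≈ 0.245.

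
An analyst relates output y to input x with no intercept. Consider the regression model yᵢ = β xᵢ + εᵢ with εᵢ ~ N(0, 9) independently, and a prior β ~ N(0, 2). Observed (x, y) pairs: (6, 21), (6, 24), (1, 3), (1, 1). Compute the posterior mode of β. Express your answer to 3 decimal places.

log p(β | y) = −Σ(yᵢ − βxᵢ)²/(2·9) − β²/(2·2) + const.
Setting the derivative to zero: Σxᵢ(yᵢ − βxᵢ)/9 − β/2 = 0, so β = Σxᵢyᵢ / (Σxᵢ² + σ²/τ²).
Σxᵢyᵢ = 6·21 + 6·24 + 1·3 + 1·1 = 274; Σxᵢ² = 74; σ²/τ² = 4.5.
β̂_MAP = 274 / (74 + 4.5) = 274/78.5 ≈ 3.490.

β̂_MAP = 3.490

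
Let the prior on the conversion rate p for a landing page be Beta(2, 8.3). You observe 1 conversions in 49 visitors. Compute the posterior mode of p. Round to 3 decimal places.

Prior: Beta(2, 8.3).
Data: 1 success in 49 trials. The binomial likelihood contributes p(1−p)^48, so the posterior is Beta(2+1, 8.3+48) = Beta(3, 56.3).
For Beta(a, b) with a, b > 1 the mode is (a−1)/(a+b−2) = 2/57.3 ≈ 0.035.

p̂_MAP = 0.035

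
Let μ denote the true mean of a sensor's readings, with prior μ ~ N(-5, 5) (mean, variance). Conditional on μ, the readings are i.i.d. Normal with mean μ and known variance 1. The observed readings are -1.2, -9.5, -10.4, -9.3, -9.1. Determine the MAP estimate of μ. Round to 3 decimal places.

μ̂_MAP = -7.788

n = 5; x̄ = ((-1.2) + (-9.5) + (-10.4) + (-9.3) + (-9.1))/5 = -39.5/5 = -7.9.
For a Normal prior and Normal likelihood with known variance, the posterior is Normal; its mode equals its mean, the precision-weighted average.
Prior precision 1/σ₀² = 1/5 = 0.2; data precision n/σ² = 5/1 = 5.
μ̂ = (0.2·(-5) + 5·(-7.9)) / (0.2 + 5) = (-40.5)/5.2 = -405/52 ≈ -7.788.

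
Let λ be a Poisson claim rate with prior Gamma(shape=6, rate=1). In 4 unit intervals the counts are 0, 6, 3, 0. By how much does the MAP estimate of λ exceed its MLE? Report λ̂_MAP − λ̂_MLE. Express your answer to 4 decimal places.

MAP − MLE = 0.5500

Σxᵢ = 9. Posterior is Gamma(15, 5); MAP = (15−1)/5 = 14/5 ≈ 2.80000.
MLE = x̄ = 9/4 ≈ 2.25000.
Difference = 14/5 − 9/4 = 11/20 ≈ 0.5500.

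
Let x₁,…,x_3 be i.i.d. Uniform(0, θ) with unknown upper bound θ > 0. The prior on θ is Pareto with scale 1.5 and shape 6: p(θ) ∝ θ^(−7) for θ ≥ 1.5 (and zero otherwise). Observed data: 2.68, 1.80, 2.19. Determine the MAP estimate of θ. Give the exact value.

The Uniform(0, θ) likelihood is θ^(−n) for θ ≥ max(xᵢ), zero otherwise. Here max(xᵢ) = 2.68.
Posterior ∝ θ^(−7) · θ^(−3) = θ^(−10) on θ ≥ max(1.5, 2.68) = 2.68.
This density is strictly decreasing in θ, so the posterior mode lies at the lower boundary of the support.

θ̂_MAP = 2.68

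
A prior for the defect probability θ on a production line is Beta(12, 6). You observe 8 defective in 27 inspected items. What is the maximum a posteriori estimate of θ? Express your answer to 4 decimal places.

θ̂_MAP = 0.4419

Prior: Beta(12, 6).
Data: 8 successes in 27 trials. The binomial likelihood contributes θ^8(1−θ)^19, so the posterior is Beta(12+8, 6+19) = Beta(20, 25).
For Beta(a, b) with a, b > 1 the mode is (a−1)/(a+b−2) = 19/43 ≈ 0.4419.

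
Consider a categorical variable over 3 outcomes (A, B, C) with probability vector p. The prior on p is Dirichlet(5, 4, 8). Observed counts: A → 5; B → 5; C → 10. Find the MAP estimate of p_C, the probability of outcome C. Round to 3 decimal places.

The posterior is Dirichlet(αᵢ + nᵢ) = Dirichlet(10, 9, 18).
For a Dirichlet(a₁,…,a_K) with all aᵢ > 1, the mode has j-th component (aⱼ − 1)/(Σaᵢ − K).
Here Σaᵢ = 37 and K = 3, so p_C = (18 − 1)/(37 − 3) = 17/34 ≈ 0.500.

MAP estimate of p_C = 0.500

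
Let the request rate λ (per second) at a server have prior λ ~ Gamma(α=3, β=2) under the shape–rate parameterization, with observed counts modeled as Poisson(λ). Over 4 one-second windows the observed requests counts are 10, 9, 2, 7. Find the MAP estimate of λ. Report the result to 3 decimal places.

λ̂_MAP = 5.000

Σxᵢ = 10+9+2+7 = 28, with n = 4.
Posterior ∝ λ^2e^(−2λ) · λ^28e^(−4λ) = λ^30e^(−6λ), i.e. Gamma(shape=31, rate=6).
The mode of a Gamma(a, b) with a ≥ 1 (shape–rate) is (a−1)/b = 30/6 ≈ 5.000.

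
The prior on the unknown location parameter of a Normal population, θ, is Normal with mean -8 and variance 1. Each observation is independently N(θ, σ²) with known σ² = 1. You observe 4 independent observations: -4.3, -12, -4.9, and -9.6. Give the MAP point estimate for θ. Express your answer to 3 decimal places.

n = 4; x̄ = ((-4.3) + (-12) + (-4.9) + (-9.6))/4 = -30.8/4 = -7.7.
For a Normal prior and Normal likelihood with known variance, the posterior is Normal; its mode equals its mean, the precision-weighted average.
Prior precision 1/σ₀² = 1/1 = 1; data precision n/σ² = 4/1 = 4.
θ̂ = (1·(-8) + 4·(-7.7)) / (1 + 4) = (-38.8)/5 = -7.760.

θ̂_MAP = -7.760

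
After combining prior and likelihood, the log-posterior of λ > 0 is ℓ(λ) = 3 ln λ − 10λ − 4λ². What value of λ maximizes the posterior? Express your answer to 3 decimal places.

λ̂_MAP = 0.250

ℓ'(λ) = 3/λ − 10 − 8λ. Setting this to zero and multiplying by λ: 8λ² + 10λ − 3 = 0.
λ = (−10 + √(10² + 4·8·3)) / (2·8) = (−10 + √196) / 16 = (−10 + 14)/16 = 1/4.
ℓ''(λ) = −3/λ² − 8 < 0, confirming a maximum.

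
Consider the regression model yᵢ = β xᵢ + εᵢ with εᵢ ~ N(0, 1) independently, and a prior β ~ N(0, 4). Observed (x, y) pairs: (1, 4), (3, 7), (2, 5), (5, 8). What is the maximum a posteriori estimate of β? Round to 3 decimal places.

β̂_MAP = 1.911

log p(β | y) = −Σ(yᵢ − βxᵢ)²/(2·1) − β²/(2·4) + const.
Setting the derivative to zero: Σxᵢ(yᵢ − βxᵢ)/1 − β/4 = 0, so β = Σxᵢyᵢ / (Σxᵢ² + σ²/τ²).
Σxᵢyᵢ = 1·4 + 3·7 + 2·5 + 5·8 = 75; Σxᵢ² = 39; σ²/τ² = 0.25.
β̂_MAP = 75 / (39 + 0.25) = 75/39.25 ≈ 1.911.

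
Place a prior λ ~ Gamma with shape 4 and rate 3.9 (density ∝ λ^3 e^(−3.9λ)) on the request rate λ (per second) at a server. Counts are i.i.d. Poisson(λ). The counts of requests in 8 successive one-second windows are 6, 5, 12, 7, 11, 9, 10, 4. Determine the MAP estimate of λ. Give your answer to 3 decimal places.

Σxᵢ = 6+5+12+7+11+9+10+4 = 64, with n = 8.
Posterior ∝ λ^3e^(−3.9λ) · λ^64e^(−8λ) = λ^67e^(−11.9λ), i.e. Gamma(shape=68, rate=11.9).
The mode of a Gamma(a, b) with a ≥ 1 (shape–rate) is (a−1)/b = 67/11.9 ≈ 5.630.

λ̂_MAP = 5.630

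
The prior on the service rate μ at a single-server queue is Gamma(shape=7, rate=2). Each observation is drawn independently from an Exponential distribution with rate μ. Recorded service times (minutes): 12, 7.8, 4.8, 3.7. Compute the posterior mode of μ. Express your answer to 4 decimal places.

μ̂_MAP = 0.3300

The Exponential(rate=μ) likelihood is ∝ μ^n e^(−μΣtᵢ). Here n = 4 and Σtᵢ = 12 + 7.8 + 4.8 + 3.7 = 28.3.
Posterior ∝ μ^6e^(−2μ) · μ^4e^(−28.3μ) = μ^10e^(−30.3μ), i.e. Gamma(11, 30.3).
Mode = (a−1)/b = 10/30.3 ≈ 0.3300.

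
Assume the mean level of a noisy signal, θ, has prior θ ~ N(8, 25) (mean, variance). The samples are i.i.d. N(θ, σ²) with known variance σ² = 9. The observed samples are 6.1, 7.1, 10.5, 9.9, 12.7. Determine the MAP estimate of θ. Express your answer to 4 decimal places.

n = 5; x̄ = (6.1 + 7.1 + 10.5 + 9.9 + 12.7)/5 = 46.3/5 = 9.26.
For a Normal prior and Normal likelihood with known variance, the posterior is Normal; its mode equals its mean, the precision-weighted average.
Prior precision 1/σ₀² = 1/25 = 0.04; data precision n/σ² = 5/9.
θ̂ = (0.04·8 + (5/9)·9.26) / (0.04 + 5/9) = (2459/450)/(134/225) = 2459/268 ≈ 9.1754.

θ̂_MAP = 9.1754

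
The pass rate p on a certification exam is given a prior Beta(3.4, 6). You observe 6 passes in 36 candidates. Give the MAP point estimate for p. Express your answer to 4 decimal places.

p̂_MAP = 0.1935

Prior: Beta(3.4, 6).
Data: 6 successes in 36 trials. The binomial likelihood contributes p^6(1−p)^30, so the posterior is Beta(3.4+6, 6+30) = Beta(9.4, 36).
For Beta(a, b) with a, b > 1 the mode is (a−1)/(a+b−2) = 8.4/43.4 ≈ 0.1935.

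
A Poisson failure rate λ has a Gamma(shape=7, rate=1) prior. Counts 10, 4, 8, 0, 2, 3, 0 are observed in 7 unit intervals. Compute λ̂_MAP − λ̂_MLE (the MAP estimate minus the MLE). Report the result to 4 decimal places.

Σxᵢ = 27. Posterior is Gamma(34, 8); MAP = (34−1)/8 = 33/8 ≈ 4.12500.
MLE = x̄ = 27/7 ≈ 3.85714.
Difference = 33/8 − 27/7 = 15/56 ≈ 0.2679.

MAP − MLE = 0.2679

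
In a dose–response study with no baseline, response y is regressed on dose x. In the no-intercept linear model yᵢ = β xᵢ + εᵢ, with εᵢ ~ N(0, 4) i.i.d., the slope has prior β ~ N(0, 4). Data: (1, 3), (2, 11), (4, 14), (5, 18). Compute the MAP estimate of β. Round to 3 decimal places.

β̂_MAP = 3.638

log p(β | y) = −Σ(yᵢ − βxᵢ)²/(2·4) − β²/(2·4) + const.
Setting the derivative to zero: Σxᵢ(yᵢ − βxᵢ)/4 − β/4 = 0, so β = Σxᵢyᵢ / (Σxᵢ² + σ²/τ²).
Σxᵢyᵢ = 1·3 + 2·11 + 4·14 + 5·18 = 171; Σxᵢ² = 46; σ²/τ² = 1.
β̂_MAP = 171 / (46 + 1) = 171/47 ≈ 3.638.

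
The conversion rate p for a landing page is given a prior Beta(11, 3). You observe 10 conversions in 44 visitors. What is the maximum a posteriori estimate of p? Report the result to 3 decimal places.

Prior: Beta(11, 3).
Data: 10 successes in 44 trials. The binomial likelihood contributes p^10(1−p)^34, so the posterior is Beta(11+10, 3+34) = Beta(21, 37).
For Beta(a, b) with a, b > 1 the mode is (a−1)/(a+b−2) = 20/56 ≈ 0.357.

p̂_MAP = 0.357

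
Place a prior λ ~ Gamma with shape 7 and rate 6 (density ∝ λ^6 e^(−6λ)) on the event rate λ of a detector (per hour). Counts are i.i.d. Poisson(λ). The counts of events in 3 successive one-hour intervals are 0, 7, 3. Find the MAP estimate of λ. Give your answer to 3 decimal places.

Σxᵢ = 0+7+3 = 10, with n = 3.
Posterior ∝ λ^6e^(−6λ) · λ^10e^(−3λ) = λ^16e^(−9λ), i.e. Gamma(shape=17, rate=9).
The mode of a Gamma(a, b) with a ≥ 1 (shape–rate) is (a−1)/b = 16/9 ≈ 1.778.

λ̂_MAP = 1.778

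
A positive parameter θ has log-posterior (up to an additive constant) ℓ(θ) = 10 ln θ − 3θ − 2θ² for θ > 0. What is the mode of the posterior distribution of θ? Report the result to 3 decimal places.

ℓ'(θ) = 10/θ − 3 − 4θ. Setting this to zero and multiplying by θ: 4θ² + 3θ − 10 = 0.
θ = (−3 + √(3² + 4·4·10)) / (2·4) = (−3 + √169) / 8 = (−3 + 13)/8 = 5/4.
ℓ''(θ) = −10/θ² − 4 < 0, confirming a maximum.

θ̂_MAP = 1.250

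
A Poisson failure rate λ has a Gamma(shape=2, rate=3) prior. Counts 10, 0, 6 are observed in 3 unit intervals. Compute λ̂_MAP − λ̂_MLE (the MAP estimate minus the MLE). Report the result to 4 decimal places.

Σxᵢ = 16. Posterior is Gamma(18, 6); MAP = (18−1)/6 = 17/6 ≈ 2.83333.
MLE = x̄ = 16/3 ≈ 5.33333.
Difference = 17/6 − 16/3 = -5/2 ≈ -2.5000.

MAP − MLE = -2.5000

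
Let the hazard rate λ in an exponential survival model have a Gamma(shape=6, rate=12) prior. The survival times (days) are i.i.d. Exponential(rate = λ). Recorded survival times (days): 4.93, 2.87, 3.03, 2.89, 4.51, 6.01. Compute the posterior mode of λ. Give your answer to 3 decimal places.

The Exponential(rate=λ) likelihood is ∝ λ^n e^(−λΣtᵢ). Here n = 6 and Σtᵢ = 4.93 + 2.87 + 3.03 + 2.89 + 4.51 + 6.01 = 24.24.
Posterior ∝ λ^5e^(−12λ) · λ^6e^(−24.24λ) = λ^11e^(−36.24λ), i.e. Gamma(12, 36.24).
Mode = (a−1)/b = 11/36.24 ≈ 0.304.

λ̂_MAP = 0.304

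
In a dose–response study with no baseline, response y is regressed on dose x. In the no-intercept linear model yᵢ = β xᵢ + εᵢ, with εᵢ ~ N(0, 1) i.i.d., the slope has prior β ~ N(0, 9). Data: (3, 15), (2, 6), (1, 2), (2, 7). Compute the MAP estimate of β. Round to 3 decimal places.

β̂_MAP = 4.031

log p(β | y) = −Σ(yᵢ − βxᵢ)²/(2·1) − β²/(2·9) + const.
Setting the derivative to zero: Σxᵢ(yᵢ − βxᵢ)/1 − β/9 = 0, so β = Σxᵢyᵢ / (Σxᵢ² + σ²/τ²).
Σxᵢyᵢ = 3·15 + 2·6 + 1·2 + 2·7 = 73; Σxᵢ² = 18; σ²/τ² = 1/9.
β̂_MAP = 73 / (18 + 1/9) = 73/(163/9) = 657/163 ≈ 4.031.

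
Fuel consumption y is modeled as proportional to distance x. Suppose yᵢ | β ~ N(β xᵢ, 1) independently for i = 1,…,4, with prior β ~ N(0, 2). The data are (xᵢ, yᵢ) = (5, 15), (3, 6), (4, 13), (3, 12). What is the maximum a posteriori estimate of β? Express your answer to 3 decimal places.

log p(β | y) = −Σ(yᵢ − βxᵢ)²/(2·1) − β²/(2·2) + const.
Setting the derivative to zero: Σxᵢ(yᵢ − βxᵢ)/1 − β/2 = 0, so β = Σxᵢyᵢ / (Σxᵢ² + σ²/τ²).
Σxᵢyᵢ = 5·15 + 3·6 + 4·13 + 3·12 = 181; Σxᵢ² = 59; σ²/τ² = 0.5.
β̂_MAP = 181 / (59 + 0.5) = 181/59.5 ≈ 3.042.

β̂_MAP = 3.042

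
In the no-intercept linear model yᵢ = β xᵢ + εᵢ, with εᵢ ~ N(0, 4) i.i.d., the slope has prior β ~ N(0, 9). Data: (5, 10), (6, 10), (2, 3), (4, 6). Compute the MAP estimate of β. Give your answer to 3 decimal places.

β̂_MAP = 1.719

log p(β | y) = −Σ(yᵢ − βxᵢ)²/(2·4) − β²/(2·9) + const.
Setting the derivative to zero: Σxᵢ(yᵢ − βxᵢ)/4 − β/9 = 0, so β = Σxᵢyᵢ / (Σxᵢ² + σ²/τ²).
Σxᵢyᵢ = 5·10 + 6·10 + 2·3 + 4·6 = 140; Σxᵢ² = 81; σ²/τ² = 4/9.
β̂_MAP = 140 / (81 + 4/9) = 140/(733/9) = 1260/733 ≈ 1.719.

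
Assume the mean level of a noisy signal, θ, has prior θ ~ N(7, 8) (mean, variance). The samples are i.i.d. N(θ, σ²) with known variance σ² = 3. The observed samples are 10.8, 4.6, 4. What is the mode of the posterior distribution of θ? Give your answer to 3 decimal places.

θ̂_MAP = 6.526

n = 3; x̄ = (10.8 + 4.6 + 4)/3 = 19.4/3 = 97/15 ≈ 6.4667.
For a Normal prior and Normal likelihood with known variance, the posterior is Normal; its mode equals its mean, the precision-weighted average.
Prior precision 1/σ₀² = 1/8 = 0.125; data precision n/σ² = 3/3 = 1.
θ̂ = (0.125·7 + 1·(97/15)) / (0.125 + 1) = (881/120)/1.125 = 881/135 ≈ 6.526.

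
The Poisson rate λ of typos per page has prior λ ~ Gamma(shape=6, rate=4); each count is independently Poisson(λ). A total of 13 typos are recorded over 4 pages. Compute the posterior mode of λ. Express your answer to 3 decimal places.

λ̂_MAP = 2.250

Σxᵢ = 13, n = 4.
Posterior ∝ λ^5e^(−4λ) · λ^13e^(−4λ) = λ^18e^(−8λ), i.e. Gamma(shape=19, rate=8).
The mode of a Gamma(a, b) with a ≥ 1 (shape–rate) is (a−1)/b = 18/8 ≈ 2.250.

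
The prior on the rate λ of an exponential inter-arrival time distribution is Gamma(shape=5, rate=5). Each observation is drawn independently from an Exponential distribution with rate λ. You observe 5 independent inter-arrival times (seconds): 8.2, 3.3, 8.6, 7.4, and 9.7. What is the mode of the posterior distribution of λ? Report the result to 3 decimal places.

λ̂_MAP = 0.213

The Exponential(rate=λ) likelihood is ∝ λ^n e^(−λΣtᵢ). Here n = 5 and Σtᵢ = 8.2 + 3.3 + 8.6 + 7.4 + 9.7 = 37.2.
Posterior ∝ λ^4e^(−5λ) · λ^5e^(−37.2λ) = λ^9e^(−42.2λ), i.e. Gamma(10, 42.2).
Mode = (a−1)/b = 9/42.2 ≈ 0.213.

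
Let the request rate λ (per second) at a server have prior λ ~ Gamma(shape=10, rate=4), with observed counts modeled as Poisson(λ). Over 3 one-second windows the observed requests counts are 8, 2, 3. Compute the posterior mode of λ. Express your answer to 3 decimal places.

Σxᵢ = 8+2+3 = 13, with n = 3.
Posterior ∝ λ^9e^(−4λ) · λ^13e^(−3λ) = λ^22e^(−7λ), i.e. Gamma(shape=23, rate=7).
The mode of a Gamma(a, b) with a ≥ 1 (shape–rate) is (a−1)/b = 22/7 ≈ 3.143.

λ̂_MAP = 3.143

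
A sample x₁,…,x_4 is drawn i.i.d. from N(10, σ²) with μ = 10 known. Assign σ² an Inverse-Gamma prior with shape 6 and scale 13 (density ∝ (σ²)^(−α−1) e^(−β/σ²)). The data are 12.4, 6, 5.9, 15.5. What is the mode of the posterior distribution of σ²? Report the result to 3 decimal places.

σ̂²_MAP = 5.268

Sum of squared deviations about the known mean: SS = (12.4−10)² + (6−10)² + (5.9−10)² + (15.5−10)² = 68.82.
The Normal likelihood contributes (σ²)^(−n/2) exp(−SS/(2σ²)), so the posterior is Inverse-Gamma(α + n/2, β + SS/2) = Inverse-Gamma(8, 47.41).
The mode of Inverse-Gamma(a, b) is b/(a+1) = 47.41/9 ≈ 5.268.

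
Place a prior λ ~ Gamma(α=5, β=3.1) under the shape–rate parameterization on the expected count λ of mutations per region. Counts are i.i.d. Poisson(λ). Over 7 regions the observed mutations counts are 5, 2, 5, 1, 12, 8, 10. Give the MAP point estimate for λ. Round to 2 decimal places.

λ̂_MAP = 4.65

Σxᵢ = 5+2+5+1+12+8+10 = 43, with n = 7.
Posterior ∝ λ^4e^(−3.1λ) · λ^43e^(−7λ) = λ^47e^(−10.1λ), i.e. Gamma(shape=48, rate=10.1).
The mode of a Gamma(a, b) with a ≥ 1 (shape–rate) is (a−1)/b = 47/10.1 ≈ 4.65.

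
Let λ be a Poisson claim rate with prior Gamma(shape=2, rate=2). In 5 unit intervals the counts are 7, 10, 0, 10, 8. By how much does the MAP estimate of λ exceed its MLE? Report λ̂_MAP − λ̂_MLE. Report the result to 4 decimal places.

Σxᵢ = 35. Posterior is Gamma(37, 7); MAP = (37−1)/7 = 36/7 ≈ 5.14286.
MLE = x̄ = 35/5 ≈ 7.00000.
Difference = 36/7 − 35/5 = -13/7 ≈ -1.8571.

MAP − MLE = -1.8571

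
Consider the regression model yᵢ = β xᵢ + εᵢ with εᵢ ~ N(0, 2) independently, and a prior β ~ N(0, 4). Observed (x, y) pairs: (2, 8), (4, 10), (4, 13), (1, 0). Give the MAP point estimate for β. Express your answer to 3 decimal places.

log p(β | y) = −Σ(yᵢ − βxᵢ)²/(2·2) − β²/(2·4) + const.
Setting the derivative to zero: Σxᵢ(yᵢ − βxᵢ)/2 − β/4 = 0, so β = Σxᵢyᵢ / (Σxᵢ² + σ²/τ²).
Σxᵢyᵢ = 2·8 + 4·10 + 4·13 + 1·0 = 108; Σxᵢ² = 37; σ²/τ² = 0.5.
β̂_MAP = 108 / (37 + 0.5) = 108/37.5 ≈ 2.880.

β̂_MAP = 2.880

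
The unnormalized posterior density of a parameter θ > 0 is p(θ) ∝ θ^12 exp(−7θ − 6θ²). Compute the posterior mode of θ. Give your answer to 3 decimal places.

θ̂_MAP = 0.750

ℓ'(θ) = 12/θ − 7 − 12θ. Setting this to zero and multiplying by θ: 12θ² + 7θ − 12 = 0.
θ = (−7 + √(7² + 4·12·12)) / (2·12) = (−7 + √625) / 24 = (−7 + 25)/24 = 3/4.
ℓ''(θ) = −12/θ² − 12 < 0, confirming a maximum.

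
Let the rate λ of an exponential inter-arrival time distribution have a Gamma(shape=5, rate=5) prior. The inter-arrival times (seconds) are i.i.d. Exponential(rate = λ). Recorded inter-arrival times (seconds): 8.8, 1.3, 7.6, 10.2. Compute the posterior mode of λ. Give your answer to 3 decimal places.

The Exponential(rate=λ) likelihood is ∝ λ^n e^(−λΣtᵢ). Here n = 4 and Σtᵢ = 8.8 + 1.3 + 7.6 + 10.2 = 27.9.
Posterior ∝ λ^4e^(−5λ) · λ^4e^(−27.9λ) = λ^8e^(−32.9λ), i.e. Gamma(9, 32.9).
Mode = (a−1)/b = 8/32.9 ≈ 0.243.

λ̂_MAP = 0.243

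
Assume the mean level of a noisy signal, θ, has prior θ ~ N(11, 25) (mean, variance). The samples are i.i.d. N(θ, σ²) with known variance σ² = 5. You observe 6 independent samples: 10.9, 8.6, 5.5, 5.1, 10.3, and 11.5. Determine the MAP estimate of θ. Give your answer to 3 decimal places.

n = 6; x̄ = (10.9 + 8.6 + 5.5 + 5.1 + 10.3 + 11.5)/6 = 51.9/6 = 8.65.
For a Normal prior and Normal likelihood with known variance, the posterior is Normal; its mode equals its mean, the precision-weighted average.
Prior precision 1/σ₀² = 1/25 = 0.04; data precision n/σ² = 6/5 = 1.2.
θ̂ = (0.04·11 + 1.2·8.65) / (0.04 + 1.2) = 10.82/1.24 = 541/62 ≈ 8.726.

θ̂_MAP = 8.726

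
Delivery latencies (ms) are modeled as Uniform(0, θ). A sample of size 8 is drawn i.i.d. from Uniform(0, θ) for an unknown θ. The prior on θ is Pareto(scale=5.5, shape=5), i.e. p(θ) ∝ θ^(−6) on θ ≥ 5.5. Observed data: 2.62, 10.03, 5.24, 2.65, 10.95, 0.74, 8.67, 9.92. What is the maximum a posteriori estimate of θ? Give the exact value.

The Uniform(0, θ) likelihood is θ^(−n) for θ ≥ max(xᵢ), zero otherwise. Here max(xᵢ) = 10.95.
Posterior ∝ θ^(−6) · θ^(−8) = θ^(−14) on θ ≥ max(5.5, 10.95) = 10.95.
This density is strictly decreasing in θ, so the posterior mode lies at the lower boundary of the support.

θ̂_MAP = 10.95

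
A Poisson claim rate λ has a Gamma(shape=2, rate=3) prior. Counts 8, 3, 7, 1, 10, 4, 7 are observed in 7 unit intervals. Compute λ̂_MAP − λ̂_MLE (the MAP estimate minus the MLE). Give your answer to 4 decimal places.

MAP − MLE = -1.6143

Σxᵢ = 40. Posterior is Gamma(42, 10); MAP = (42−1)/10 = 41/10 ≈ 4.10000.
MLE = x̄ = 40/7 ≈ 5.71429.
Difference = 41/10 − 40/7 = -113/70 ≈ -1.6143.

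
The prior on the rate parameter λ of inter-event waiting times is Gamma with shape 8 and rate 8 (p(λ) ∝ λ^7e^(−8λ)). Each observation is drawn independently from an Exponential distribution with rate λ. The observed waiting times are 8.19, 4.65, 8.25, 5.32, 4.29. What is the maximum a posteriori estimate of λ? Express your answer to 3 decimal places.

The Exponential(rate=λ) likelihood is ∝ λ^n e^(−λΣtᵢ). Here n = 5 and Σtᵢ = 8.19 + 4.65 + 8.25 + 5.32 + 4.29 = 30.70.
Posterior ∝ λ^7e^(−8λ) · λ^5e^(−30.70λ) = λ^12e^(−38.70λ), i.e. Gamma(13, 38.70).
Mode = (a−1)/b = 12/38.70 ≈ 0.310.

λ̂_MAP = 0.310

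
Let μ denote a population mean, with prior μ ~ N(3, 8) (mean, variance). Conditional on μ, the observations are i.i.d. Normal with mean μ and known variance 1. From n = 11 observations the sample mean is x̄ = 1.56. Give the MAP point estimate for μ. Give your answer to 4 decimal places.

n = 11, x̄ = 1.56.
For a Normal prior and Normal likelihood with known variance, the posterior is Normal; its mode equals its mean, the precision-weighted average.
Prior precision 1/σ₀² = 1/8 = 0.125; data precision n/σ² = 11/1 = 11.
μ̂ = (0.125·3 + 11·1.56) / (0.125 + 11) = 17.535/11.125 = 3507/2225 ≈ 1.5762.

μ̂_MAP = 1.5762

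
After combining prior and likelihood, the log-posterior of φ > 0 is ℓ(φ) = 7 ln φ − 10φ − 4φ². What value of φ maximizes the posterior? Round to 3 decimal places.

ℓ'(φ) = 7/φ − 10 − 8φ. Setting this to zero and multiplying by φ: 8φ² + 10φ − 7 = 0.
φ = (−10 + √(10² + 4·8·7)) / (2·8) = (−10 + √324) / 16 = (−10 + 18)/16 = 1/2.
ℓ''(φ) = −7/φ² − 8 < 0, confirming a maximum.

φ̂_MAP = 0.500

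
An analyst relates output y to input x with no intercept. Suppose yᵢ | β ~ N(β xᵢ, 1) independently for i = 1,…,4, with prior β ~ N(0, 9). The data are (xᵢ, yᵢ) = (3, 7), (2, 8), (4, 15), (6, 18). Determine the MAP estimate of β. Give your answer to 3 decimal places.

β̂_MAP = 3.148

log p(β | y) = −Σ(yᵢ − βxᵢ)²/(2·1) − β²/(2·9) + const.
Setting the derivative to zero: Σxᵢ(yᵢ − βxᵢ)/1 − β/9 = 0, so β = Σxᵢyᵢ / (Σxᵢ² + σ²/τ²).
Σxᵢyᵢ = 3·7 + 2·8 + 4·15 + 6·18 = 205; Σxᵢ² = 65; σ²/τ² = 1/9.
β̂_MAP = 205 / (65 + 1/9) = 205/(586/9) = 1845/586 ≈ 3.148.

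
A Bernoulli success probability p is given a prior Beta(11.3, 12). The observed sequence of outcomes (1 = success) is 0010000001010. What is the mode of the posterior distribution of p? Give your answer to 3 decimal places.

Prior: Beta(11.3, 12).
Data: 3 successes in 13 trials (from the sequence). The binomial likelihood contributes p^3(1−p)^10, so the posterior is Beta(11.3+3, 12+10) = Beta(14.3, 22).
For Beta(a, b) with a, b > 1 the mode is (a−1)/(a+b−2) = 13.3/34.3 ≈ 0.388.

p̂_MAP = 0.388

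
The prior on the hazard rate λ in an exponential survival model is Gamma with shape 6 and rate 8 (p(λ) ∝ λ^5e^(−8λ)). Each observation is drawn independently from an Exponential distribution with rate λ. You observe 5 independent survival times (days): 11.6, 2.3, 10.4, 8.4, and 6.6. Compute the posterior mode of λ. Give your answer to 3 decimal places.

λ̂_MAP = 0.211

The Exponential(rate=λ) likelihood is ∝ λ^n e^(−λΣtᵢ). Here n = 5 and Σtᵢ = 11.6 + 2.3 + 10.4 + 8.4 + 6.6 = 39.3.
Posterior ∝ λ^5e^(−8λ) · λ^5e^(−39.3λ) = λ^10e^(−47.3λ), i.e. Gamma(11, 47.3).
Mode = (a−1)/b = 10/47.3 ≈ 0.211.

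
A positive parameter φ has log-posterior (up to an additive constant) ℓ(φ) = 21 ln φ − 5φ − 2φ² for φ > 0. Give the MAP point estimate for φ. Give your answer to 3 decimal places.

ℓ'(φ) = 21/φ − 5 − 4φ. Setting this to zero and multiplying by φ: 4φ² + 5φ − 21 = 0.
φ = (−5 + √(5² + 4·4·21)) / (2·4) = (−5 + √361) / 8 = (−5 + 19)/8 = 7/4.
ℓ''(φ) = −21/φ² − 4 < 0, confirming a maximum.

φ̂_MAP = 1.750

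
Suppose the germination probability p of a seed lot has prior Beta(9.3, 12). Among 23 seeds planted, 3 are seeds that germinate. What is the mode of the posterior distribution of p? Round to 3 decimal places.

p̂_MAP = 0.267

Prior: Beta(9.3, 12).
Data: 3 successes in 23 trials. The binomial likelihood contributes p^3(1−p)^20, so the posterior is Beta(9.3+3, 12+20) = Beta(12.3, 32).
For Beta(a, b) with a, b > 1 the mode is (a−1)/(a+b−2) = 11.3/42.3 ≈ 0.267.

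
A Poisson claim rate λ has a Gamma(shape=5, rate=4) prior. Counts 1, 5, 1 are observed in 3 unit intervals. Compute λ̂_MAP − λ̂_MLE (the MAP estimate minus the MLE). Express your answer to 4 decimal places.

Σxᵢ = 7. Posterior is Gamma(12, 7); MAP = (12−1)/7 = 11/7 ≈ 1.57143.
MLE = x̄ = 7/3 ≈ 2.33333.
Difference = 11/7 − 7/3 = -16/21 ≈ -0.7619.

MAP − MLE = -0.7619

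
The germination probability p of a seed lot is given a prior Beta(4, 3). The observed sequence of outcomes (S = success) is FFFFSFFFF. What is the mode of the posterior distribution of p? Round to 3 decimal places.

Prior: Beta(4, 3).
Data: 1 success in 9 trials (from the sequence). The binomial likelihood contributes p(1−p)^8, so the posterior is Beta(4+1, 3+8) = Beta(5, 11).
For Beta(a, b) with a, b > 1 the mode is (a−1)/(a+b−2) = 4/14 ≈ 0.286.

p̂_MAP = 0.286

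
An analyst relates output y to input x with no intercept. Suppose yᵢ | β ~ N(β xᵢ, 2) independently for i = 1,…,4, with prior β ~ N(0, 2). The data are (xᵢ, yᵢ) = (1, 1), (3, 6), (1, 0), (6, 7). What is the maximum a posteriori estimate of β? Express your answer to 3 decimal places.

β̂_MAP = 1.271

log p(β | y) = −Σ(yᵢ − βxᵢ)²/(2·2) − β²/(2·2) + const.
Setting the derivative to zero: Σxᵢ(yᵢ − βxᵢ)/2 − β/2 = 0, so β = Σxᵢyᵢ / (Σxᵢ² + σ²/τ²).
Σxᵢyᵢ = 1·1 + 3·6 + 1·0 + 6·7 = 61; Σxᵢ² = 47; σ²/τ² = 1.
β̂_MAP = 61 / (47 + 1) = 61/48 ≈ 1.271.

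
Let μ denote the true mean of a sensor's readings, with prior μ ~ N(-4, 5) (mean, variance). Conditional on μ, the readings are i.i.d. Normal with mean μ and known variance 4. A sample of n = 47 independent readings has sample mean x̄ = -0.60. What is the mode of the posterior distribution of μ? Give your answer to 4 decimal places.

n = 47, x̄ = -0.60.
For a Normal prior and Normal likelihood with known variance, the posterior is Normal; its mode equals its mean, the precision-weighted average.
Prior precision 1/σ₀² = 1/5 = 0.2; data precision n/σ² = 47/4 = 11.75.
μ̂ = (0.2·(-4) + 11.75·(-0.6)) / (0.2 + 11.75) = (-7.85)/11.95 = -157/239 ≈ -0.6569.

μ̂_MAP = -0.6569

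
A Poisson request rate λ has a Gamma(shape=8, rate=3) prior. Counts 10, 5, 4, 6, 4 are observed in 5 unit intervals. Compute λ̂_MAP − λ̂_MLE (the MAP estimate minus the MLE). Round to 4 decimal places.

Σxᵢ = 29. Posterior is Gamma(37, 8); MAP = (37−1)/8 = 36/8 ≈ 4.50000.
MLE = x̄ = 29/5 ≈ 5.80000.
Difference = 36/8 − 29/5 = -13/10 ≈ -1.3000.

MAP − MLE = -1.3000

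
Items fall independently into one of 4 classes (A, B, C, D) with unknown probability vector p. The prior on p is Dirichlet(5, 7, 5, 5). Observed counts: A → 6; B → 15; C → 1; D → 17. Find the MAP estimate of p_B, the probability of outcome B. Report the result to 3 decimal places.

MAP estimate of p_B = 0.368

The posterior is Dirichlet(αᵢ + nᵢ) = Dirichlet(11, 22, 6, 22).
For a Dirichlet(a₁,…,a_K) with all aᵢ > 1, the mode has j-th component (aⱼ − 1)/(Σaᵢ − K).
Here Σaᵢ = 61 and K = 4, so p_B = (22 − 1)/(61 − 4) = 21/57 ≈ 0.368.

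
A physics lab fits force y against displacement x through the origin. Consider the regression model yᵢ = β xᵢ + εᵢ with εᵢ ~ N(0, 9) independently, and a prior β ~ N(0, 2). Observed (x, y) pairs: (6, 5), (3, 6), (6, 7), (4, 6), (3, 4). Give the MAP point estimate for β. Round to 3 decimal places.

log p(β | y) = −Σ(yᵢ − βxᵢ)²/(2·9) − β²/(2·2) + const.
Setting the derivative to zero: Σxᵢ(yᵢ − βxᵢ)/9 − β/2 = 0, so β = Σxᵢyᵢ / (Σxᵢ² + σ²/τ²).
Σxᵢyᵢ = 6·5 + 3·6 + 6·7 + 4·6 + 3·4 = 126; Σxᵢ² = 106; σ²/τ² = 4.5.
β̂_MAP = 126 / (106 + 4.5) = 126/110.5 ≈ 1.140.

β̂_MAP = 1.140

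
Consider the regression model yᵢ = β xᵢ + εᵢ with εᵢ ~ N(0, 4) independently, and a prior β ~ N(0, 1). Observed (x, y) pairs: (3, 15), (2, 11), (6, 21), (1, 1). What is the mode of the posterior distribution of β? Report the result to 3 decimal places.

log p(β | y) = −Σ(yᵢ − βxᵢ)²/(2·4) − β²/(2·1) + const.
Setting the derivative to zero: Σxᵢ(yᵢ − βxᵢ)/4 − β/1 = 0, so β = Σxᵢyᵢ / (Σxᵢ² + σ²/τ²).
Σxᵢyᵢ = 3·15 + 2·11 + 6·21 + 1·1 = 194; Σxᵢ² = 50; σ²/τ² = 4.
β̂_MAP = 194 / (50 + 4) = 194/54 ≈ 3.593.

β̂_MAP = 3.593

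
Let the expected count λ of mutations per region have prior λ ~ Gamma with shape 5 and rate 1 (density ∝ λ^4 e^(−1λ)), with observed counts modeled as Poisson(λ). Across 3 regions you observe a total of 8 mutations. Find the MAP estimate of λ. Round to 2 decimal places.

Σxᵢ = 8, n = 3.
Posterior ∝ λ^4e^(−1λ) · λ^8e^(−3λ) = λ^12e^(−4λ), i.e. Gamma(shape=13, rate=4).
The mode of a Gamma(a, b) with a ≥ 1 (shape–rate) is (a−1)/b = 12/4 ≈ 3.00.

λ̂_MAP = 3.00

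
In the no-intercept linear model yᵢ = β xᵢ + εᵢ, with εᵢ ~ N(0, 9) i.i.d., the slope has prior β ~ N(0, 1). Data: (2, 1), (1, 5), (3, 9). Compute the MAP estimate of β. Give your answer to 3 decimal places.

log p(β | y) = −Σ(yᵢ − βxᵢ)²/(2·9) − β²/(2·1) + const.
Setting the derivative to zero: Σxᵢ(yᵢ − βxᵢ)/9 − β/1 = 0, so β = Σxᵢyᵢ / (Σxᵢ² + σ²/τ²).
Σxᵢyᵢ = 2·1 + 1·5 + 3·9 = 34; Σxᵢ² = 14; σ²/τ² = 9.
β̂_MAP = 34 / (14 + 9) = 34/23 ≈ 1.478.

β̂_MAP = 1.478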